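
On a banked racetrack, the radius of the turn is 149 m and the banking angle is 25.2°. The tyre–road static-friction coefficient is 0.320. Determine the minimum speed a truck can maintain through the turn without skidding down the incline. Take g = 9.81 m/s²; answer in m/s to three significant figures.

13.8 m/s

At the minimum speed, friction acts up the slope at its limiting value f = μN. Radially (horizontal, toward centre): N sinθ − μN cosθ = mv²/r. Vertically: N cosθ + μN sinθ = mg.
Dividing: v² = r g (sinθ − μcosθ)/(cosθ + μsinθ).
sinθ − μcosθ = 0.4258 − 0.320×0.9048 = 0.1362; cosθ + μsinθ = 0.9048 + 0.320×0.4258 = 1.041.
v² = 149 × 9.81 × 0.1362/1.041 = 191.3 m²/s², so v = 13.83 m/s.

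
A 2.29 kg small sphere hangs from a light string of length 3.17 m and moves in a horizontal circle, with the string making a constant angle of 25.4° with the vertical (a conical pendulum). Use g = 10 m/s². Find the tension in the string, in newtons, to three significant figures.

Vertically the bob has no acceleration, so T cosθ = mg.
T = mg/cosθ = 2.29 × 10.0 / cos 25.4° = 22.90/0.9033 = 25.35 N.

25.4 N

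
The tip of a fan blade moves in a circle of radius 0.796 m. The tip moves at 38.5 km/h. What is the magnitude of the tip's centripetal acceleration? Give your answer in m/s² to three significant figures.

144 m/s²

v = 38.5 km/h = 38.5/3.6 = 10.69 m/s.
a_c = v²/r = (10.69)²/0.796 = 114.4/0.796 = 143.7 m/s².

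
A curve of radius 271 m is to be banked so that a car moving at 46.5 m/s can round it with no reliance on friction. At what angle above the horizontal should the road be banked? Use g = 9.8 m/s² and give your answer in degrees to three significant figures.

39.2°

With no friction, the horizontal component of the normal force provides the centripetal force: N sinθ = mv²/r, while N cosθ = mg vertically.
Dividing: tanθ = v²/(r g) = (46.5)²/(271 × 9.8) = 2162/2656 = 0.8142.
θ = arctan(0.8142) = 39.15°.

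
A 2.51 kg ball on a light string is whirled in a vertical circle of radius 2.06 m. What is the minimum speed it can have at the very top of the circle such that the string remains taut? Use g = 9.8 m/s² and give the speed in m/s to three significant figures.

At the highest point the centre is directly below, so both the weight and T act inward: T + mg = mv²/r.
At minimum speed T → 0, so mg = mv_min²/r ⇒ v_min = √(g r) = √(9.8 × 2.06) = 4.493 m/s.

4.49 m/s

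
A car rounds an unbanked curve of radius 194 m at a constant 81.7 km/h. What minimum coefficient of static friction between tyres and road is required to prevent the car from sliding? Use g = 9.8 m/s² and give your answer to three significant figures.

v = 81.7/3.6 = 22.69 m/s.
Friction provides the centripetal force: μ_s m g = m v²/r, so μ_s = v²/(g r) = (22.69)²/(9.8 × 194) = 515.0/1901 = 0.2709.

0.271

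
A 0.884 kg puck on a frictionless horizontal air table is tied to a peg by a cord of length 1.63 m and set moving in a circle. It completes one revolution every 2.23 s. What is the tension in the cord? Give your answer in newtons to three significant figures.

v = 2πr/T = 2π × 1.63/2.23 = 4.593 m/s.
The tension is the only horizontal force, so it supplies the full centripetal force: T = m v²/r = 0.884 × (4.593)²/1.63 = 0.884 × 21.09/1.63 = 11.44 N.

11.4 N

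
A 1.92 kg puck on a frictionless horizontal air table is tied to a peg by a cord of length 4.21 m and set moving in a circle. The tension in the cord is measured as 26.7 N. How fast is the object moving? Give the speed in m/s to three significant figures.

T = m v²/r ⇒ v = √(T r / m) = √(26.7 × 4.21 / 1.92) = √58.55 = 7.651 m/s.

7.65 m/s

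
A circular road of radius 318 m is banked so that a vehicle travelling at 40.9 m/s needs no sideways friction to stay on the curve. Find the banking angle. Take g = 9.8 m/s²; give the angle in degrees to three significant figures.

28.2°

For a frictionless banked turn: horizontally N sinθ = mv²/r and vertically N cosθ = mg.
Dividing: tanθ = v²/(r g) = (40.9)²/(318 × 9.8) = 1673/3116 = 0.5368.
θ = arctan(0.5368) = 28.23°.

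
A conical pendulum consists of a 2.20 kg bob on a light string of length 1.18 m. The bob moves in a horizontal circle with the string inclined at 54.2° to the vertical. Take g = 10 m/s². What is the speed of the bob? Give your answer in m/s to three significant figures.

The radius of the circle is r = L sinθ = 1.18 × sin 54.2° = 0.9571 m.
Horizontally T sinθ = mv²/r and vertically T cosθ = mg, so tanθ = v²/(rg).
v = √(r g tanθ) = √(0.9571 × 10.0 × 1.387) = √13.27 = 3.643 m/s.

3.64 m/s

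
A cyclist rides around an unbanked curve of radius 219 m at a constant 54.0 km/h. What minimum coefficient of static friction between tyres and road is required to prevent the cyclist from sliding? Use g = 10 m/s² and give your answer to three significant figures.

v = 54.0/3.6 = 15.00 m/s.
Friction provides the centripetal force: μ_s m g = m v²/r, so μ_s = v²/(g r) = (15.00)²/(10.0 × 219) = 225.0/2190 = 0.1027.

0.103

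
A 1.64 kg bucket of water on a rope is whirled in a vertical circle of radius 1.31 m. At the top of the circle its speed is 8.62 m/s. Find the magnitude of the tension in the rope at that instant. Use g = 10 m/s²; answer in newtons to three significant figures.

At the top, both T and the weight mg point inward (toward the centre), so T + mg = mv²/r.
T = m(v²/r − g) = 1.64 × ((8.62)²/1.31 − 10.0) = 1.64 × (56.72 − 10.0) = 1.64 × 46.72 = 76.62 N.

76.6 N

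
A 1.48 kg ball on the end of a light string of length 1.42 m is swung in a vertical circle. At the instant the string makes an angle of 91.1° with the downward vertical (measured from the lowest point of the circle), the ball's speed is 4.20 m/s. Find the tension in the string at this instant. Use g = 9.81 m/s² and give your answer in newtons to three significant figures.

18.1 N

Take the radial direction toward the centre of the circle as positive. The component of the weight along the string toward the centre is −mg cos φ (φ measured from the bottom), so Newton's second law along the string gives T − mg cos φ = m v²/r.
cos 91.1° = -0.01920, so T = m(v²/r + g cos φ) = 1.48 × ((4.20)²/1.42 + 9.81 × -0.01920) = 1.48 × (12.42 + (-0.1883)) = 1.48 × 12.23 = 18.11 N.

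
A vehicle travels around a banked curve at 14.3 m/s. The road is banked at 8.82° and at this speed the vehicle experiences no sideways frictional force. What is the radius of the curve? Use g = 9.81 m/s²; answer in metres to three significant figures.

Frictionless banking: tanθ = v²/(rg), so r = v²/(g tanθ).
r = (14.3)²/(9.81 × tan 8.82°) = 204.5/(9.81 × 0.1552) = 204.5/1.522 = 134.3 m.

134 m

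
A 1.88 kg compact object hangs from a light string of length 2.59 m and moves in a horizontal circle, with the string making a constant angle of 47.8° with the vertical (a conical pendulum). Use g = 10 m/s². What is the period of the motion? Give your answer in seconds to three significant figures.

2.62 s

r = L sinθ = 1.919 m. From T sinθ = mω²r and T cosθ = mg: tanθ = ω²r/g, so ω² = g tanθ / r = g/(L cosθ).
ω = √(g/(L cosθ)) = √(10.0/(2.59 × 0.6717)) = √5.748 = 2.397 rad/s.
Period = 2π/ω = 2.621 s.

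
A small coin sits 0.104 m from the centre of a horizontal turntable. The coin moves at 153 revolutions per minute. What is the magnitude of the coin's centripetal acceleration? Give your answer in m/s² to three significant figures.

26.7 m/s²

ω = 153 rev/min × 2π/60 = 16.02 rad/s, so v = ωr = 16.02 × 0.104 = 1.666 m/s.
a_c = v²/r = (1.666)²/0.104 = 2.777/0.104 = 26.70 m/s².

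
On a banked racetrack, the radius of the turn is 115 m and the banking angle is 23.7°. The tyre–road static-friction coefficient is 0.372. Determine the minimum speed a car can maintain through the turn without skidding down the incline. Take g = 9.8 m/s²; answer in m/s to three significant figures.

8.05 m/s

At the minimum speed, friction acts up the slope at its limiting value f = μN. Radially (horizontal, toward centre): N sinθ − μN cosθ = mv²/r. Vertically: N cosθ + μN sinθ = mg.
Dividing: v² = r g (sinθ − μcosθ)/(cosθ + μsinθ).
sinθ − μcosθ = 0.4019 − 0.372×0.9157 = 0.06132; cosθ + μsinθ = 0.9157 + 0.372×0.4019 = 1.065.
v² = 115 × 9.8 × 0.06132/1.065 = 64.88 m²/s², so v = 8.055 m/s.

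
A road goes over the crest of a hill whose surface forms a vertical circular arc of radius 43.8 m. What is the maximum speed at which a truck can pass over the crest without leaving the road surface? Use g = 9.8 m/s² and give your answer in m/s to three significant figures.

20.7 m/s

At the crest the centre of the circle is below the truck, so the net downward (centripetal) force is mg − N = mv²/r.
The truck leaves the road when N → 0, giving v_max = √(g r) = √(9.8 × 43.8) = 20.72 m/s.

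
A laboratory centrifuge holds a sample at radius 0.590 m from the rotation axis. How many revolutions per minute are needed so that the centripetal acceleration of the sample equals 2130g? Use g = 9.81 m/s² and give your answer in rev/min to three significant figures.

1800 rev/min

Require ω²r = 2130g, so ω = √(2130 × 9.81/0.590) = 188.2 rad/s.
In rev/min: ω × 60/(2π) = 188.2 × 60/(2π) = 1797 rev/min.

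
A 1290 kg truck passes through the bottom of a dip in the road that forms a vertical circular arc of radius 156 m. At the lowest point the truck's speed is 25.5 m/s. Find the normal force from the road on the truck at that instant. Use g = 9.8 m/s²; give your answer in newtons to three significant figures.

18000 N

At the lowest point, N points up (toward the centre) and the weight mg points down (away from the centre), so the net inward force is N − mg = mv²/r.
N = m(v²/r + g) = 1290 × ((25.5)²/156 + 9.8) = 1290 × (4.168 + 9.8) = 1290 × 13.97 = 18020 N.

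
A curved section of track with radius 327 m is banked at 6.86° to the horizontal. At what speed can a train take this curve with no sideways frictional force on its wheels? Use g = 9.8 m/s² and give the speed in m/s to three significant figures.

19.6 m/s

On a frictionless banked curve, N sinθ = mv²/r and N cosθ = mg, so tanθ = v²/(rg).
v = √(r g tanθ) = √(327 × 9.8 × tan 6.86°) = √(327 × 9.8 × 0.1203) = √385.5 = 19.63 m/s.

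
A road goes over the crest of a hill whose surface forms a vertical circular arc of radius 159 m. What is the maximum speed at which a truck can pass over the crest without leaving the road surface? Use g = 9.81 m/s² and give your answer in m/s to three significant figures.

39.5 m/s

At the crest the centre of the circle is below the truck, so the net downward (centripetal) force is mg − N = mv²/r.
The truck leaves the road when N → 0, giving v_max = √(g r) = √(9.81 × 159) = 39.49 m/s.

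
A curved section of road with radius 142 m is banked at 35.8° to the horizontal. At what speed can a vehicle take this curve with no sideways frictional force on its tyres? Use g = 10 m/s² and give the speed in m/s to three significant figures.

32.0 m/s

On a frictionless banked curve, N sinθ = mv²/r and N cosθ = mg, so tanθ = v²/(rg).
v = √(r g tanθ) = √(142 × 10.0 × tan 35.8°) = √(142 × 10.0 × 0.7212) = √1024 = 32.00 m/s.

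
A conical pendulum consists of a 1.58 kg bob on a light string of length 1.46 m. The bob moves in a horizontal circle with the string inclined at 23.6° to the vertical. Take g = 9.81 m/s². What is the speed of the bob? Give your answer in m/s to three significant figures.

1.58 m/s

The radius of the circle is r = L sinθ = 1.46 × sin 23.6° = 0.5845 m.
Horizontally T sinθ = mv²/r and vertically T cosθ = mg, so tanθ = v²/(rg).
v = √(r g tanθ) = √(0.5845 × 9.81 × 0.4369) = √2.505 = 1.583 m/s.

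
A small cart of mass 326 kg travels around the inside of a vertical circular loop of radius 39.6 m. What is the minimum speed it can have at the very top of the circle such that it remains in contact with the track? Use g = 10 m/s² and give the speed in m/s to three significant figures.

19.9 m/s

At the top, both weight mg and N point toward the centre: N + mg = mv²/r.
At minimum speed N → 0, so mg = mv_min²/r ⇒ v_min = √(g r) = √(10.0 × 39.6) = 19.90 m/s.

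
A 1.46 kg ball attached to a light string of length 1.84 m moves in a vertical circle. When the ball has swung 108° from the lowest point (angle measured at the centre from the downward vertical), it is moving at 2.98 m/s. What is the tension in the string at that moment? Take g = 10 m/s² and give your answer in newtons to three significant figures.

2.53 N

Take the radial direction toward the centre of the circle as positive. The component of the weight along the string toward the centre is −mg cos φ (φ measured from the bottom), so Newton's second law along the string gives T − mg cos φ = m v²/r.
cos 108° = -0.3090, so T = m(v²/r + g cos φ) = 1.46 × ((2.98)²/1.84 + 10.0 × -0.3090) = 1.46 × (4.826 + (-3.090)) = 1.46 × 1.736 = 2.535 N.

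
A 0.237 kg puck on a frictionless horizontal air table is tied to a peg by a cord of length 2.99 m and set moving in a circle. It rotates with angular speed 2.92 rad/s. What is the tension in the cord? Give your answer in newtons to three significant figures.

v = ωr = 2.92 × 2.99 = 8.731 m/s.
The tension is the only horizontal force, so it supplies the full centripetal force: T = m v²/r = 0.237 × (8.731)²/2.99 = 0.237 × 76.23/2.99 = 6.042 N.

6.04 N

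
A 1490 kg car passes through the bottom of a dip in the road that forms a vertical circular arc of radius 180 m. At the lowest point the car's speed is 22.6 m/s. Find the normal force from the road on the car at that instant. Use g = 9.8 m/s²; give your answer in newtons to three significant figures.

18800 N

At the lowest point, N points up (toward the centre) and the weight mg points down (away from the centre), so the net inward force is N − mg = mv²/r.
N = m(v²/r + g) = 1490 × ((22.6)²/180 + 9.8) = 1490 × (2.838 + 9.8) = 1490 × 12.64 = 18830 N.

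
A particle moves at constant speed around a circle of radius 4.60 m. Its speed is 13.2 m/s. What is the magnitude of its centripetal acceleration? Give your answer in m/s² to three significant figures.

a_c = v²/r = (13.20)²/4.60 = 174.2/4.60 = 37.88 m/s².

37.9 m/s²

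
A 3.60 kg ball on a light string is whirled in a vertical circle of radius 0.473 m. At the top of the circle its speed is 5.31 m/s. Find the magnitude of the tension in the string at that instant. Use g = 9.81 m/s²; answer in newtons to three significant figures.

179 N

At the top, both T and the weight mg point inward (toward the centre), so T + mg = mv²/r.
T = m(v²/r − g) = 3.60 × ((5.31)²/0.473 − 9.81) = 3.60 × (59.61 − 9.81) = 3.60 × 49.80 = 179.3 N.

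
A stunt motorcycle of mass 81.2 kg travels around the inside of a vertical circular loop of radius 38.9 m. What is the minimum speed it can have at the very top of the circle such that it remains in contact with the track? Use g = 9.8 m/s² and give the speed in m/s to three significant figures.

19.5 m/s

At the top, both weight mg and N point toward the centre: N + mg = mv²/r.
At minimum speed N → 0, so mg = mv_min²/r ⇒ v_min = √(g r) = √(9.8 × 38.9) = 19.52 m/s.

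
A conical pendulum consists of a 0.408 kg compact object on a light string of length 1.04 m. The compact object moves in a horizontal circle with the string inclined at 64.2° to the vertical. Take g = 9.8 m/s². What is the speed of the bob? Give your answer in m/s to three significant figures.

4.36 m/s

The radius of the circle is r = L sinθ = 1.04 × sin 64.2° = 0.9363 m.
Horizontally T sinθ = mv²/r and vertically T cosθ = mg, so tanθ = v²/(rg).
v = √(r g tanθ) = √(0.9363 × 9.8 × 2.069) = √18.98 = 4.357 m/s.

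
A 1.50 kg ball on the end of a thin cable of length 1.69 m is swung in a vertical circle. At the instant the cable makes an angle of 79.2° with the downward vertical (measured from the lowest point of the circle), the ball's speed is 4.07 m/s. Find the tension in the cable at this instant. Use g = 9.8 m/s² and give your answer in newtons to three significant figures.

Take the radial direction toward the centre of the circle as positive. The component of the weight along the string toward the centre is −mg cos φ (φ measured from the bottom), so Newton's second law along the string gives T − mg cos φ = m v²/r.
cos 79.2° = 0.1874, so T = m(v²/r + g cos φ) = 1.50 × ((4.07)²/1.69 + 9.8 × 0.1874) = 1.50 × (9.802 + (1.836)) = 1.50 × 11.64 = 17.46 N.

17.5 N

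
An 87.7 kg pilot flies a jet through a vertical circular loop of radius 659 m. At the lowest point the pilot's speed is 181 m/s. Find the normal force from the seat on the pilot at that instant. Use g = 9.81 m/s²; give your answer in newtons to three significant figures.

5220 N

At the lowest point, N points up (toward the centre) and the weight mg points down (away from the centre), so the net inward force is N − mg = mv²/r.
N = m(v²/r + g) = 87.7 × ((181)²/659 + 9.81) = 87.7 × (49.71 + 9.81) = 87.7 × 59.52 = 5220 N.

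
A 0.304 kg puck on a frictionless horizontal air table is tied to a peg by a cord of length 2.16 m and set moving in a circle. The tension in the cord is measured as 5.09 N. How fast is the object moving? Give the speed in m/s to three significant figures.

6.01 m/s

T = m v²/r ⇒ v = √(T r / m) = √(5.09 × 2.16 / 0.304) = √36.17 = 6.014 m/s.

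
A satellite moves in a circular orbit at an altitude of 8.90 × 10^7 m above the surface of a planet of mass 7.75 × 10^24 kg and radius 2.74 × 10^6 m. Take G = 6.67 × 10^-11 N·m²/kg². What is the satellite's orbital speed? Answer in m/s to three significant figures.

2370 m/s

Orbital radius r = R + h = 2.74 × 10^6 + 8.90 × 10^7 = 9.174 × 10^7 m.
Gravity supplies the centripetal force: G M m / r² = m v² / r, so v = √(GM/r).
v = √(6.67 × 10^-11 × 7.75 × 10^24 / 9.174 × 10^7) = √(5.635 × 10^6) = 2374 m/s.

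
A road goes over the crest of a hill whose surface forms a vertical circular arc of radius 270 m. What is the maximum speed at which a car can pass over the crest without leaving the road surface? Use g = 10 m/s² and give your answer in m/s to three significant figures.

At the crest the centre of the circle is below the car, so the net downward (centripetal) force is mg − N = mv²/r.
The car leaves the road when N → 0, giving v_max = √(g r) = √(10.0 × 270) = 51.96 m/s.

52.0 m/s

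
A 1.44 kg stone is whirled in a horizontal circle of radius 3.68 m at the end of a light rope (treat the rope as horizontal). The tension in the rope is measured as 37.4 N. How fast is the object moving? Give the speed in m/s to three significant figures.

9.78 m/s

T = m v²/r ⇒ v = √(T r / m) = √(37.4 × 3.68 / 1.44) = √95.58 = 9.776 m/s.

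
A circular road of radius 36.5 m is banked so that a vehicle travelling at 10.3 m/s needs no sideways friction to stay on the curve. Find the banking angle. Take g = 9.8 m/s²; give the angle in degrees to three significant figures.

16.5°

With no friction, the horizontal component of the normal force provides the centripetal force: N sinθ = mv²/r, while N cosθ = mg vertically.
Dividing: tanθ = v²/(r g) = (10.3)²/(36.5 × 9.8) = 106.1/357.7 = 0.2966.
θ = arctan(0.2966) = 16.52°.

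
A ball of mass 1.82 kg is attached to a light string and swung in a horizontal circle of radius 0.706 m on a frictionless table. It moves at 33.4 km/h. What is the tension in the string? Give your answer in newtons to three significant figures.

222 N

v = 33.4 km/h = 33.4/3.6 = 9.278 m/s.
The tension is the only horizontal force, so it supplies the full centripetal force: T = m v²/r = 1.82 × (9.278)²/0.706 = 1.82 × 86.08/0.706 = 221.9 N.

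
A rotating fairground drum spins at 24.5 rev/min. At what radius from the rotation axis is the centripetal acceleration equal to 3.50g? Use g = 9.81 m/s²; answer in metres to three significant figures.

ω = 24.5 rev/min × 2π/60 = 2.566 rad/s.
a_c = ω²r = 3.50g ⇒ r = 3.50 × 9.81 / (2.566)² = 34.34/6.582 = 5.216 m.

5.22 m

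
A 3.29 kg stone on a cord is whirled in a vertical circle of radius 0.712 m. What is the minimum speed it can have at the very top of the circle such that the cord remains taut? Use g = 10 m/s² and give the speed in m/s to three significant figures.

At the top, both weight mg and T point toward the centre: T + mg = mv²/r.
At minimum speed T → 0, so mg = mv_min²/r ⇒ v_min = √(g r) = √(10.0 × 0.712) = 2.668 m/s.

2.67 m/s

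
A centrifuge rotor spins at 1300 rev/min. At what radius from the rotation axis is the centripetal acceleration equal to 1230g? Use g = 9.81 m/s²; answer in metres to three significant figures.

0.651 m

ω = 1300 rev/min × 2π/60 = 136.1 rad/s.
a_c = ω²r = 1230g ⇒ r = 1230 × 9.81 / (136.1)² = 12070/18530 = 0.6511 m.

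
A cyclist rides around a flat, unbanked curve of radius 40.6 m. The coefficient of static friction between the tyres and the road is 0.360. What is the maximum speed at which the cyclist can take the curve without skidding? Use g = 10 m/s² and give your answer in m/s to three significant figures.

12.1 m/s

On a flat curve, static friction is the only horizontal force, so it must supply the full centripetal force: μ_s m g = m v²/r.
Mass cancels: v_max = √(μ_s g r) = √(0.360 × 10.0 × 40.6) = √146.2 = 12.09 m/s.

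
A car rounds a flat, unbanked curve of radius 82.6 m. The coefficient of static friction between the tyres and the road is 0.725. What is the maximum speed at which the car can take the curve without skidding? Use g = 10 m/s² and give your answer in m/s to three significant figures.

24.5 m/s

On a flat curve, static friction is the only horizontal force, so it must supply the full centripetal force: μ_s m g = m v²/r.
Mass cancels: v_max = √(μ_s g r) = √(0.725 × 10.0 × 82.6) = √598.8 = 24.47 m/s.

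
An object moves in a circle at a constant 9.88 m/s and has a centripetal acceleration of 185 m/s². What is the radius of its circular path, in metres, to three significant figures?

a_c = v²/r ⇒ r = v²/a_c = (9.88)²/185 = 97.61/185 = 0.5276 m.

0.528 m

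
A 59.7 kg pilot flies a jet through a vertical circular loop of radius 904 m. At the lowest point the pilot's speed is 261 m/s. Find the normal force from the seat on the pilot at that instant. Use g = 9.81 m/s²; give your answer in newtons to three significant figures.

5080 N

At the lowest point, N points up (toward the centre) and the weight mg points down (away from the centre), so the net inward force is N − mg = mv²/r.
N = m(v²/r + g) = 59.7 × ((261)²/904 + 9.81) = 59.7 × (75.36 + 9.81) = 59.7 × 85.17 = 5084 N.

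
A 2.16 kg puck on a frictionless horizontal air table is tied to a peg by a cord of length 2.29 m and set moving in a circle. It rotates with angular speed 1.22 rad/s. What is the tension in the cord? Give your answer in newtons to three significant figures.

7.36 N

v = ωr = 1.22 × 2.29 = 2.794 m/s.
The tension is the only horizontal force, so it supplies the full centripetal force: T = m v²/r = 2.16 × (2.794)²/2.29 = 2.16 × 7.805/2.29 = 7.362 N.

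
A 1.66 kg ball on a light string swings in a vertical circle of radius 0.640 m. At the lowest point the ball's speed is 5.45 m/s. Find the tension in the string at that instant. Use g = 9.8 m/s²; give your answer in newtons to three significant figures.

At the lowest point, T points up (toward the centre) and the weight mg points down (away from the centre), so the net inward force is T − mg = mv²/r.
T = m(v²/r + g) = 1.66 × ((5.45)²/0.640 + 9.8) = 1.66 × (46.41 + 9.8) = 1.66 × 56.21 = 93.31 N.

93.3 N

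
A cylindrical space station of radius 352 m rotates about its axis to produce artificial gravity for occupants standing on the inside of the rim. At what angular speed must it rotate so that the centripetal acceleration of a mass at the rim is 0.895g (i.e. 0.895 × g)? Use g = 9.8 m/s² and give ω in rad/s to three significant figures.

0.158 rad/s

Centripetal acceleration a_c = ω²r. Setting ω²r = 0.895g:
ω = √(0.895g / r) = √(0.895 × 9.8 / 352) = √0.02492 = 0.1579 rad/s.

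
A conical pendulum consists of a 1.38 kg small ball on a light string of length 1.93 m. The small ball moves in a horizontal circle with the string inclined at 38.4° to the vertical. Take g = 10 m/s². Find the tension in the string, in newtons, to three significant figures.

17.6 N

Vertically the bob has no acceleration, so T cosθ = mg.
T = mg/cosθ = 1.38 × 10.0 / cos 38.4° = 13.80/0.7837 = 17.61 N.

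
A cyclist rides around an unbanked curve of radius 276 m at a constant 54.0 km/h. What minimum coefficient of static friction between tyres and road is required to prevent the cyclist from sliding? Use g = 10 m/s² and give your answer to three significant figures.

0.0815

v = 54.0/3.6 = 15.00 m/s.
Friction provides the centripetal force: μ_s m g = m v²/r, so μ_s = v²/(g r) = (15.00)²/(10.0 × 276) = 225.0/2760 = 0.08152.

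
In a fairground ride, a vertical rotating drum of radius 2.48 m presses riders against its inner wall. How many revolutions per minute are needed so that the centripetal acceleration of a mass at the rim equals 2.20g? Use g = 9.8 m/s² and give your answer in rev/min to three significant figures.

Require ω²r = 2.20g, so ω = √(2.20 × 9.8/2.48) = 2.948 rad/s.
In rev/min: ω × 60/(2π) = 2.948 × 60/(2π) = 28.16 rev/min.

28.2 rev/min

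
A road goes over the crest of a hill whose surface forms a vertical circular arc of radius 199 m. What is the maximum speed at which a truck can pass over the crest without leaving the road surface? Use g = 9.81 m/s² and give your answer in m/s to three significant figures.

At the crest the centre of the circle is below the truck, so the net downward (centripetal) force is mg − N = mv²/r.
The truck leaves the road when N → 0, giving v_max = √(g r) = √(9.81 × 199) = 44.18 m/s.

44.2 m/s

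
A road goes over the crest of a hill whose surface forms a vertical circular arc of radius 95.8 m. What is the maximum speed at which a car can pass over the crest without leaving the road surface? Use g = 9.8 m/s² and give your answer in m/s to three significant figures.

At the crest the centre of the circle is below the car, so the net downward (centripetal) force is mg − N = mv²/r.
The car leaves the road when N → 0, giving v_max = √(g r) = √(9.8 × 95.8) = 30.64 m/s.

30.6 m/s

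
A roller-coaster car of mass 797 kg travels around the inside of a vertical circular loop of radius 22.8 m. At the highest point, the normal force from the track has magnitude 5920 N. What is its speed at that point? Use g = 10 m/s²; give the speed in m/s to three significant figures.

At the top, N + mg = mv²/r, so v = √(r(N/m + g)) = √(22.8 × (5920/797 + 10.0)) = √(22.8 × 17.43) = √397.4 = 19.93 m/s.

19.9 m/s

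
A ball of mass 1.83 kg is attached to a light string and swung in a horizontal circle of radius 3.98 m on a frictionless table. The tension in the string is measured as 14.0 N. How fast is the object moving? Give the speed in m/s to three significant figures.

T = m v²/r ⇒ v = √(T r / m) = √(14.0 × 3.98 / 1.83) = √30.45 = 5.518 m/s.

5.52 m/s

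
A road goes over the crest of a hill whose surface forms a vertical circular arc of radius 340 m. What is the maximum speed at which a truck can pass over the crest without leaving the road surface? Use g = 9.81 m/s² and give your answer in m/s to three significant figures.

57.8 m/s

At the crest the centre of the circle is below the truck, so the net downward (centripetal) force is mg − N = mv²/r.
The truck leaves the road when N → 0, giving v_max = √(g r) = √(9.81 × 340) = 57.75 m/s.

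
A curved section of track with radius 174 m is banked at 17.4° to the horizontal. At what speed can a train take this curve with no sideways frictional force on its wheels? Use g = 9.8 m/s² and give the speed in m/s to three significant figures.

23.1 m/s

On a frictionless banked curve, N sinθ = mv²/r and N cosθ = mg, so tanθ = v²/(rg).
v = √(r g tanθ) = √(174 × 9.8 × tan 17.4°) = √(174 × 9.8 × 0.3134) = √534.4 = 23.12 m/s.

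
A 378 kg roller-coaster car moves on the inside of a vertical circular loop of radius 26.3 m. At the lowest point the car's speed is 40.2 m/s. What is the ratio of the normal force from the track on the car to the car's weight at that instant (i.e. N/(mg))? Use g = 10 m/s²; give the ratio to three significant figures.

7.14

At the bottom, N − mg = mv²/r, so N = m(v²/r + g) and N/(mg) = v²/(rg) + 1 = (40.2)²/(26.3 × 10.0) + 1 = 6.145 + 1 = 7.145.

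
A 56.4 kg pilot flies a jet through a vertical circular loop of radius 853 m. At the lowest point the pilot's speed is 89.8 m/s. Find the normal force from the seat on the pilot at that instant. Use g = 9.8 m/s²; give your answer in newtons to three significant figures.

At the lowest point, N points up (toward the centre) and the weight mg points down (away from the centre), so the net inward force is N − mg = mv²/r.
N = m(v²/r + g) = 56.4 × ((89.8)²/853 + 9.8) = 56.4 × (9.454 + 9.8) = 56.4 × 19.25 = 1086 N.

1090 N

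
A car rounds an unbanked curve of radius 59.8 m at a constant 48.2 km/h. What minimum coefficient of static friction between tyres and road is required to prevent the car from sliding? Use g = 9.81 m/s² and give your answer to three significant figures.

0.306

v = 48.2/3.6 = 13.39 m/s.
Friction provides the centripetal force: μ_s m g = m v²/r, so μ_s = v²/(g r) = (13.39)²/(9.81 × 59.8) = 179.3/586.6 = 0.3056.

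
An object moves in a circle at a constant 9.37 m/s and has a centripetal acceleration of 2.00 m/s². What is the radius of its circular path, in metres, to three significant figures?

a_c = v²/r ⇒ r = v²/a_c = (9.37)²/2.00 = 87.80/2.00 = 43.90 m.

43.9 m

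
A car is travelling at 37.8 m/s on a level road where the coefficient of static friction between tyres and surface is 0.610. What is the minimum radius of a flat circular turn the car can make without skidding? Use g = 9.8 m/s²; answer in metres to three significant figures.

At the limit, μ_s m g = m v²/r, so r_min = v²/(μ_s g) = (37.8)²/(0.610 × 9.8) = 1429/5.978 = 239.0 m.

239 m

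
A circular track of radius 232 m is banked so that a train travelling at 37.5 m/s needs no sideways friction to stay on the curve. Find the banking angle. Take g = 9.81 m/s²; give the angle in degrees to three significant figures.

For a frictionless banked turn: horizontally N sinθ = mv²/r and vertically N cosθ = mg.
Dividing: tanθ = v²/(r g) = (37.5)²/(232 × 9.81) = 1406/2276 = 0.6179.
θ = arctan(0.6179) = 31.71°.

31.7°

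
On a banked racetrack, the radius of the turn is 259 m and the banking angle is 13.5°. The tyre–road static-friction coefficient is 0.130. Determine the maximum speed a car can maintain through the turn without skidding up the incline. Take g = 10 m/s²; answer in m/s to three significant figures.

At the maximum speed, friction acts down the slope at its limiting value f = μN. Radially (horizontal, toward centre): N sinθ + μN cosθ = mv²/r. Vertically: N cosθ − μN sinθ = mg.
Dividing: v² = r g (sinθ + μcosθ)/(cosθ − μsinθ).
sinθ + μcosθ = 0.2334 + 0.130×0.9724 = 0.3599; cosθ − μsinθ = 0.9724 − 0.130×0.2334 = 0.9420.
v² = 259 × 10.0 × 0.3599/0.9420 = 989.4 m²/s², so v = 31.45 m/s.

31.5 m/s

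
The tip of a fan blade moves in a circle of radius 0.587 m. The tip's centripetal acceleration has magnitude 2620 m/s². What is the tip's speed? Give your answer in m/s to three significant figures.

a_c = v²/r ⇒ v = √(a_c · r) = √(2620 × 0.587) = √1538 = 39.22 m/s.

39.2 m/s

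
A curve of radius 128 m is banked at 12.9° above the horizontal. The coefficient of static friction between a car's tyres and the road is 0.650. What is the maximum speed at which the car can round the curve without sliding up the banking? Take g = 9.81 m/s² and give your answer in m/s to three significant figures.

36.0 m/s

At the maximum speed, friction acts down the slope at its limiting value f = μN. Radially (horizontal, toward centre): N sinθ + μN cosθ = mv²/r. Vertically: N cosθ − μN sinθ = mg.
Dividing: v² = r g (sinθ + μcosθ)/(cosθ − μsinθ).
sinθ + μcosθ = 0.2233 + 0.650×0.9748 = 0.8568; cosθ − μsinθ = 0.9748 − 0.650×0.2233 = 0.8296.
v² = 128 × 9.81 × 0.8568/0.8296 = 1297 m²/s², so v = 36.01 m/s.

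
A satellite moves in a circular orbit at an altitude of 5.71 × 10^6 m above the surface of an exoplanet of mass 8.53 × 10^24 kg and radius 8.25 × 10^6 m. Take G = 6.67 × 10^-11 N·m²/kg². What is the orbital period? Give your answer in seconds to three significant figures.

13700 s

r = R + h = 8.25 × 10^6 + 5.71 × 10^6 = 1.396 × 10^7 m. Gravity provides the centripetal force: G M m / r² = m v² / r ⇒ v = √(GM/r) = 6384 m/s.
T = 2πr/v = 2π × 1.396 × 10^7 / 6384 = 13740 s.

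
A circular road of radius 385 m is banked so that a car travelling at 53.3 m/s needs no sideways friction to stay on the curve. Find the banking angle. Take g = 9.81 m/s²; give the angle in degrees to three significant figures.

36.9°

With no friction, the horizontal component of the normal force provides the centripetal force: N sinθ = mv²/r, while N cosθ = mg vertically.
Dividing: tanθ = v²/(r g) = (53.3)²/(385 × 9.81) = 2841/3777 = 0.7522.
θ = arctan(0.7522) = 36.95°.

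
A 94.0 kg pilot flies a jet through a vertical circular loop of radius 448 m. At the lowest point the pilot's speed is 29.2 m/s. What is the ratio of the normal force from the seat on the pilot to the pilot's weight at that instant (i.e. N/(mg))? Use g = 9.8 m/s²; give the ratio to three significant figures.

At the bottom, N − mg = mv²/r, so N = m(v²/r + g) and N/(mg) = v²/(rg) + 1 = (29.2)²/(448 × 9.8) + 1 = 0.1942 + 1 = 1.194.

1.19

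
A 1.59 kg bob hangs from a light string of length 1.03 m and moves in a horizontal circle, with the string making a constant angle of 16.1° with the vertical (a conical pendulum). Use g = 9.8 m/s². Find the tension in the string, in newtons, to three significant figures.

16.2 N

Vertically the bob has no acceleration, so T cosθ = mg.
T = mg/cosθ = 1.59 × 9.8 / cos 16.1° = 15.58/0.9608 = 16.22 N.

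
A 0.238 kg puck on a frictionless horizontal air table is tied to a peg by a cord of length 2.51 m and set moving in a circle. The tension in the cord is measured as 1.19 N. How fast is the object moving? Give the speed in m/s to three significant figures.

3.54 m/s

T = m v²/r ⇒ v = √(T r / m) = √(1.19 × 2.51 / 0.238) = √12.55 = 3.543 m/s.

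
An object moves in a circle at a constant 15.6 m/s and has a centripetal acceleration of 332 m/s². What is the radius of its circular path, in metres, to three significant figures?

0.733 m

a_c = v²/r ⇒ r = v²/a_c = (15.6)²/332 = 243.4/332 = 0.7330 m.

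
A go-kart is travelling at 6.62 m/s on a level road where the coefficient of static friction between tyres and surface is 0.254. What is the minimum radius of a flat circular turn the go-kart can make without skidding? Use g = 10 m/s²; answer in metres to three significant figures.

17.3 m

At the limit, μ_s m g = m v²/r, so r_min = v²/(μ_s g) = (6.62)²/(0.254 × 10.0) = 43.82/2.540 = 17.25 m.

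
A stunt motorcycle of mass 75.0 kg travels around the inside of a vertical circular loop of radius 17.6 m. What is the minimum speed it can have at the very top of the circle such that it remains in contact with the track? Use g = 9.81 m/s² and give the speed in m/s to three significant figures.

13.1 m/s

At the top, both weight mg and N point toward the centre: N + mg = mv²/r.
At minimum speed N → 0, so mg = mv_min²/r ⇒ v_min = √(g r) = √(9.81 × 17.6) = 13.14 m/s.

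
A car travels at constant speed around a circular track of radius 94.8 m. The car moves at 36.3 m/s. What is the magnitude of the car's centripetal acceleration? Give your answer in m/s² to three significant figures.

a_c = v²/r = (36.30)²/94.8 = 1318/94.8 = 13.90 m/s².

13.9 m/s²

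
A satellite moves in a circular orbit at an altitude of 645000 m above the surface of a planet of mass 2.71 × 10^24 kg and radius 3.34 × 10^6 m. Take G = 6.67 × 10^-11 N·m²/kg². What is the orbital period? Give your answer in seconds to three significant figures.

3720 s

r = R + h = 3.34 × 10^6 + 645000 = 3.985 × 10^6 m. Gravity provides the centripetal force: G M m / r² = m v² / r ⇒ v = √(GM/r) = 6735 m/s.
T = 2πr/v = 2π × 3.985 × 10^6 / 6735 = 3718 s.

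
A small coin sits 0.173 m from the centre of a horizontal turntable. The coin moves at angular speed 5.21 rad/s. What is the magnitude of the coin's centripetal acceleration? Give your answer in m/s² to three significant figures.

4.70 m/s²

v = ωr = 5.21 × 0.173 = 0.9013 m/s.
a_c = v²/r = (0.9013)²/0.173 = 0.8124/0.173 = 4.696 m/s².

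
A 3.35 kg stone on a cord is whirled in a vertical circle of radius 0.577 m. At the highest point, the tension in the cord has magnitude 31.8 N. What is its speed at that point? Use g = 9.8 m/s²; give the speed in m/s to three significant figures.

At the top, T + mg = mv²/r, so v = √(r(T/m + g)) = √(0.577 × (31.8/3.35 + 9.8)) = √(0.577 × 19.29) = √11.13 = 3.336 m/s.

3.34 m/s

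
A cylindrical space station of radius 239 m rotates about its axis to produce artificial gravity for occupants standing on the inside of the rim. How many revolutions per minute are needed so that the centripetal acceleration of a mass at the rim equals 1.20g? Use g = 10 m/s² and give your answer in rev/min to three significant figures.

Require ω²r = 1.20g, so ω = √(1.20 × 10.0/239) = 0.2241 rad/s.
In rev/min: ω × 60/(2π) = 0.2241 × 60/(2π) = 2.140 rev/min.

2.14 rev/min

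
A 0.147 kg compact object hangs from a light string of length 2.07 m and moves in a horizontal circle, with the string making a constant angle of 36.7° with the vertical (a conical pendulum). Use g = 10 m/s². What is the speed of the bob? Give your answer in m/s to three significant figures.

3.04 m/s

The radius of the circle is r = L sinθ = 2.07 × sin 36.7° = 1.237 m.
Horizontally T sinθ = mv²/r and vertically T cosθ = mg, so tanθ = v²/(rg).
v = √(r g tanθ) = √(1.237 × 10.0 × 0.7454) = √9.221 = 3.037 m/s.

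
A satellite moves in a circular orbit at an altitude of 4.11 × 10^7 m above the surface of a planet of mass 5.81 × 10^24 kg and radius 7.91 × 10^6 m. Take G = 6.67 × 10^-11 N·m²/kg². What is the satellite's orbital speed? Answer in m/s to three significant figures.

2810 m/s

Orbital radius r = R + h = 7.91 × 10^6 + 4.11 × 10^7 = 4.901 × 10^7 m.
Gravity supplies the centripetal force: G M m / r² = m v² / r, so v = √(GM/r).
v = √(6.67 × 10^-11 × 5.81 × 10^24 / 4.901 × 10^7) = √(7.907 × 10^6) = 2812 m/s.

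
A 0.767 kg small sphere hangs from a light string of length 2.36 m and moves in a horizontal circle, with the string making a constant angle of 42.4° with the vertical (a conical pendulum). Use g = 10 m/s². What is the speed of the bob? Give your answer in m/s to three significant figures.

3.81 m/s

The radius of the circle is r = L sinθ = 2.36 × sin 42.4° = 1.591 m.
Horizontally T sinθ = mv²/r and vertically T cosθ = mg, so tanθ = v²/(rg).
v = √(r g tanθ) = √(1.591 × 10.0 × 0.9131) = √14.53 = 3.812 m/s.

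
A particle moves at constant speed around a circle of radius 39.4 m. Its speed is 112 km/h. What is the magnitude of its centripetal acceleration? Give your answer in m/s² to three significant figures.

24.6 m/s²

v = 112 km/h = 112/3.6 = 31.11 m/s.
a_c = v²/r = (31.11)²/39.4 = 967.9/39.4 = 24.57 m/s².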